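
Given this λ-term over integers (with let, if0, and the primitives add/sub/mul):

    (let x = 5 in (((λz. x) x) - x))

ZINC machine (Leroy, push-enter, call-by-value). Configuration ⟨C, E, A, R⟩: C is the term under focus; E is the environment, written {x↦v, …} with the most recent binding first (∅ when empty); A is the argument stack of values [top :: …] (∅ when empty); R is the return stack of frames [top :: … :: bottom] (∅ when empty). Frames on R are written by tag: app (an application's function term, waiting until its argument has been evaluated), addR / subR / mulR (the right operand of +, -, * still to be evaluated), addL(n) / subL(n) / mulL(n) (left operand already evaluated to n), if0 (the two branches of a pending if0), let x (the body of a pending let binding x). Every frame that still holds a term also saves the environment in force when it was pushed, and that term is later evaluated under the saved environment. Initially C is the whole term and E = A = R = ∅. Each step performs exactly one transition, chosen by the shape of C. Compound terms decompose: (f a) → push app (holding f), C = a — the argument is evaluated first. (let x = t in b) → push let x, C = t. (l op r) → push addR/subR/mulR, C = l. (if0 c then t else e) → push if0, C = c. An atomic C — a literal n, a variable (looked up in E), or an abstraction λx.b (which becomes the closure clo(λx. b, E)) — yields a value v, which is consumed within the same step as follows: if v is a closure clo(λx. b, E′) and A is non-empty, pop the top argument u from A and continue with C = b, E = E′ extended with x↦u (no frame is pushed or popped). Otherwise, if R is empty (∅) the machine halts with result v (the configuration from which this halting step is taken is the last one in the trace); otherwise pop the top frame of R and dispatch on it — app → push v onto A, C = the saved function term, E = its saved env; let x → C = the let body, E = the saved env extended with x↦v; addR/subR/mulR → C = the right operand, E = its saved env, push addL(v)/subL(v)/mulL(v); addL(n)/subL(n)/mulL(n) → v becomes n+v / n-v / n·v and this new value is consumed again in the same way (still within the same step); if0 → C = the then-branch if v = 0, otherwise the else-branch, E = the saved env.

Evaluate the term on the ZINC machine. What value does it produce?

[0] ⟨C=(let x = 5 in (((λz. x) x) - x)); E=∅; A=∅; R=∅⟩
[1] ⟨C=5; E=∅; A=∅; R=[let x]⟩
[2] ⟨C=(((λz. x) x) - x); E={x↦5}; A=∅; R=∅⟩
[3] ⟨C=((λz. x) x); E={x↦5}; A=∅; R=[subR]⟩
[4] ⟨C=x; E={x↦5}; A=∅; R=[app :: subR]⟩
[5] ⟨C=(λz. x); E={x↦5}; A=[5]; R=[subR]⟩
[6] ⟨C=x; E={z↦5, x↦5}; A=∅; R=[subR]⟩
[7] ⟨C=x; E={x↦5}; A=∅; R=[subL(5)]⟩
→ final value 0

Answer: 0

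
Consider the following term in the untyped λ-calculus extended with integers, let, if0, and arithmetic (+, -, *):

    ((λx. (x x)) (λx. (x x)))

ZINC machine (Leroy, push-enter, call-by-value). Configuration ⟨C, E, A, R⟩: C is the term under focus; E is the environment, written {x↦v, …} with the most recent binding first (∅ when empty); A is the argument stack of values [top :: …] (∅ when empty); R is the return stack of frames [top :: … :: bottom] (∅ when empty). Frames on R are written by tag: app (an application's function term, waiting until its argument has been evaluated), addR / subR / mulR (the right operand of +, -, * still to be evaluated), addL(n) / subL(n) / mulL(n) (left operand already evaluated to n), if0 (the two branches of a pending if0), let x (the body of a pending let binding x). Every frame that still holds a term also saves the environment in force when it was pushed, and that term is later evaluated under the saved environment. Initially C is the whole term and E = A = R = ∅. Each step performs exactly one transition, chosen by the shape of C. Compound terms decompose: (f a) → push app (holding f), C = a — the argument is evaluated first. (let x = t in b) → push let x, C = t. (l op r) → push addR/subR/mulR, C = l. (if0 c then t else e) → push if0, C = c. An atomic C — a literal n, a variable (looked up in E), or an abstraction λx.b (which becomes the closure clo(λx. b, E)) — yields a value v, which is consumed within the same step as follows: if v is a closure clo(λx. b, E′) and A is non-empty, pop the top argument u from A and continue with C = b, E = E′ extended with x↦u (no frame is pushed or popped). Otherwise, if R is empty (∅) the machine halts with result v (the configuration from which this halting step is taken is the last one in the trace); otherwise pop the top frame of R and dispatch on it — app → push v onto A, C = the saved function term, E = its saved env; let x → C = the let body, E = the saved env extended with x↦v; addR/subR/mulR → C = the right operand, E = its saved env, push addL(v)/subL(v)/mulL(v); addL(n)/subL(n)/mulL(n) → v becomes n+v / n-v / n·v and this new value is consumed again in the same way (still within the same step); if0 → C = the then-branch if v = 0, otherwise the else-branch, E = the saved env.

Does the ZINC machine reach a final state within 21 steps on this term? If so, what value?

Answer: DIVERGES (no final state within 21 steps)

Execution trace:
t=0: <C=((λx. (x x)) (λx. (x x))), E=∅, A=∅, R=∅>
t=1: <C=(λx. (x x)), E=∅, A=∅, R=[app]>
t=2: <C=(λx. (x x)), E=∅, A=[clo(λx. (x x), ∅)], R=∅>
t=3: <C=(x x), E={x↦clo(λx. (x x), ∅)}, A=∅, R=∅>
t=4: <C=x, E={x↦clo(λx. (x x), ∅)}, A=∅, R=[app]>
t=5: <C=x, E={x↦clo(λx. (x x), ∅)}, A=[clo(λx. (x x), ∅)], R=∅>
… configuration repeats with period 3 (steps 3–5 recur indefinitely) …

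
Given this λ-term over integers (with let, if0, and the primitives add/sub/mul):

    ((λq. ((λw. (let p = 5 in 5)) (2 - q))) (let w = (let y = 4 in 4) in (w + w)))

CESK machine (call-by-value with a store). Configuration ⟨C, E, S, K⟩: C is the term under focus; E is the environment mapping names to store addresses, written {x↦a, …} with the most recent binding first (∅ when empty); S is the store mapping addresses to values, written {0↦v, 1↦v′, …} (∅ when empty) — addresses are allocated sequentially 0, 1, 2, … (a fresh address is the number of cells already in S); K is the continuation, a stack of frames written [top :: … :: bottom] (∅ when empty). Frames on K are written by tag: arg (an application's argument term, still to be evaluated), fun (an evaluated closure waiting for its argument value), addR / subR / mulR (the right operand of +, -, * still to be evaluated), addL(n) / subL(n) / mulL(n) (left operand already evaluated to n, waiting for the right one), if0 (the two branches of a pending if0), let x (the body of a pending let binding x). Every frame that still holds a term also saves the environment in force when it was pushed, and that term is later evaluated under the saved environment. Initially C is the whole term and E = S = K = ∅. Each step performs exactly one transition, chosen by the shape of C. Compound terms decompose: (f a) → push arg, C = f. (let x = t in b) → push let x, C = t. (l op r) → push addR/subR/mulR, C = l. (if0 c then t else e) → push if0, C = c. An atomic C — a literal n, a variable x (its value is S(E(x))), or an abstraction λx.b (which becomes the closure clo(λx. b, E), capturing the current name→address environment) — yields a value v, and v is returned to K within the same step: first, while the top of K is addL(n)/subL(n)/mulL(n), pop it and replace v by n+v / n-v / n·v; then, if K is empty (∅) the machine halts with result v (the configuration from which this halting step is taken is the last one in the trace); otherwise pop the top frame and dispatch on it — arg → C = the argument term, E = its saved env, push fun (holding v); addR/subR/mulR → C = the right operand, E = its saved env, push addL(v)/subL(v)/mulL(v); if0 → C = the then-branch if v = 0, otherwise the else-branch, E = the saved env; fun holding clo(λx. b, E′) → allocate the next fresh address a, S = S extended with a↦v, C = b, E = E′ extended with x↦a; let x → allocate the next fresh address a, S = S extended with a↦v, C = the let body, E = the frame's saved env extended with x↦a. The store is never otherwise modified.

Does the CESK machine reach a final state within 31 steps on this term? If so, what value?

step 0: ⟨C=((λq. ((λw. (let p = 5 in 5)) (2 - q))) (let w = (let y = 4 in 4) in (w + w))); E=∅; S=∅; K=∅⟩
step 1: ⟨C=(λq. ((λw. (let p = 5 in 5)) (2 - q))); E=∅; S=∅; K=[arg]⟩
step 2: ⟨C=(let w = (let y = 4 in 4) in (w + w)); E=∅; S=∅; K=[fun]⟩
step 3: ⟨C=(let y = 4 in 4); E=∅; S=∅; K=[let w :: fun]⟩
step 4: ⟨C=4; E=∅; S=∅; K=[let y :: let w :: fun]⟩
step 5: ⟨C=4; E={y↦0}; S={0↦4}; K=[let w :: fun]⟩
step 6: ⟨C=(w + w); E={w↦1}; S={0↦4, 1↦4}; K=[fun]⟩
step 7: ⟨C=w; E={w↦1}; S={0↦4, 1↦4}; K=[addR :: fun]⟩
step 8: ⟨C=w; E={w↦1}; S={0↦4, 1↦4}; K=[addL(4) :: fun]⟩
step 9: ⟨C=((λw. (let p = 5 in 5)) (2 - q)); E={q↦2}; S={0↦4, 1↦4, 2↦8}; K=∅⟩
step 10: ⟨C=(λw. (let p = 5 in 5)); E={q↦2}; S={0↦4, 1↦4, 2↦8}; K=[arg]⟩
step 11: ⟨C=(2 - q); E={q↦2}; S={0↦4, 1↦4, 2↦8}; K=[fun]⟩
step 12: ⟨C=2; E={q↦2}; S={0↦4, 1↦4, 2↦8}; K=[subR :: fun]⟩
step 13: ⟨C=q; E={q↦2}; S={0↦4, 1↦4, 2↦8}; K=[subL(2) :: fun]⟩
step 14: ⟨C=(let p = 5 in 5); E={w↦3, q↦2}; S={0↦4, 1↦4, 2↦8, 3↦-6}; K=∅⟩
step 15: ⟨C=5; E={w↦3, q↦2}; S={0↦4, 1↦4, 2↦8, 3↦-6}; K=[let p]⟩
step 16: ⟨C=5; E={p↦4, w↦3, q↦2}; S={0↦4, 1↦4, 2↦8, 3↦-6, 4↦5}; K=∅⟩
→ final value 5

Answer: 5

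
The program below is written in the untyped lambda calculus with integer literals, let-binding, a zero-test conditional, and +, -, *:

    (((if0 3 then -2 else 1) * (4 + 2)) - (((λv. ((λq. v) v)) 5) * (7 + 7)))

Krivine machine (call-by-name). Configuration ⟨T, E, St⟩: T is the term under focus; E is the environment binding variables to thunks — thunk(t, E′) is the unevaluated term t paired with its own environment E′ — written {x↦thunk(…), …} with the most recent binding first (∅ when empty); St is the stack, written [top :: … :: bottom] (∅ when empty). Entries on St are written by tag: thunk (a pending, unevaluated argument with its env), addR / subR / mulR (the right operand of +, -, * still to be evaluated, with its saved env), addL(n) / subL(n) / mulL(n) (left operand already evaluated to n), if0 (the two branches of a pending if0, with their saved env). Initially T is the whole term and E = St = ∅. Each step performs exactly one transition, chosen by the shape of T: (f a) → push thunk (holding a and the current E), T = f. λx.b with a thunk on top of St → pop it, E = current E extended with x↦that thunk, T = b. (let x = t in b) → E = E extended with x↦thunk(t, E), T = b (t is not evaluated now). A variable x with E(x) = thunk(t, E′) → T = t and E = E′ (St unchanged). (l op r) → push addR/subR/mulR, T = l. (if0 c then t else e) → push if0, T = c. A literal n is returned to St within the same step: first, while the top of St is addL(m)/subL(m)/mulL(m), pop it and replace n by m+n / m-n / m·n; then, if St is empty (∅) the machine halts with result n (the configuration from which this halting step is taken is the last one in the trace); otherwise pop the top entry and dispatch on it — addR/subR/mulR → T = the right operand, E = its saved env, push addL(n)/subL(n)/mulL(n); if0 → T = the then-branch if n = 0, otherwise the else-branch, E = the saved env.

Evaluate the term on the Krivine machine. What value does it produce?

Answer: -64

Machine steps:
t=0: ⟨T=(((if0 3 then -2 else 1) * (4 + 2)) - (((λv. ((λq. v) v)) 5) * (7 + 7))); E=∅; St=∅⟩
t=1: ⟨T=((if0 3 then -2 else 1) * (4 + 2)); E=∅; St=[subR]⟩
t=2: ⟨T=(if0 3 then -2 else 1); E=∅; St=[mulR :: subR]⟩
t=3: ⟨T=3; E=∅; St=[if0 :: mulR :: subR]⟩
t=4: ⟨T=1; E=∅; St=[mulR :: subR]⟩
t=5: ⟨T=(4 + 2); E=∅; St=[mulL(1) :: subR]⟩
t=6: ⟨T=4; E=∅; St=[addR :: mulL(1) :: subR]⟩
t=7: ⟨T=2; E=∅; St=[addL(4) :: mulL(1) :: subR]⟩
t=8: ⟨T=(((λv. ((λq. v) v)) 5) * (7 + 7)); E=∅; St=[subL(6)]⟩
t=9: ⟨T=((λv. ((λq. v) v)) 5); E=∅; St=[mulR :: subL(6)]⟩
t=10: ⟨T=(λv. ((λq. v) v)); E=∅; St=[thunk :: mulR :: subL(6)]⟩
t=11: ⟨T=((λq. v) v); E={v↦thunk(5, ∅)}; St=[mulR :: subL(6)]⟩
t=12: ⟨T=(λq. v); E={v↦thunk(5, ∅)}; St=[thunk :: mulR :: subL(6)]⟩
t=13: ⟨T=v; E={q↦thunk(v, {v↦thunk(5, ∅)}), v↦thunk(5, ∅)}; St=[mulR :: subL(6)]⟩
t=14: ⟨T=5; E=∅; St=[mulR :: subL(6)]⟩
t=15: ⟨T=(7 + 7); E=∅; St=[mulL(5) :: subL(6)]⟩
t=16: ⟨T=7; E=∅; St=[addR :: mulL(5) :: subL(6)]⟩
t=17: ⟨T=7; E=∅; St=[addL(7) :: mulL(5) :: subL(6)]⟩
→ final value -64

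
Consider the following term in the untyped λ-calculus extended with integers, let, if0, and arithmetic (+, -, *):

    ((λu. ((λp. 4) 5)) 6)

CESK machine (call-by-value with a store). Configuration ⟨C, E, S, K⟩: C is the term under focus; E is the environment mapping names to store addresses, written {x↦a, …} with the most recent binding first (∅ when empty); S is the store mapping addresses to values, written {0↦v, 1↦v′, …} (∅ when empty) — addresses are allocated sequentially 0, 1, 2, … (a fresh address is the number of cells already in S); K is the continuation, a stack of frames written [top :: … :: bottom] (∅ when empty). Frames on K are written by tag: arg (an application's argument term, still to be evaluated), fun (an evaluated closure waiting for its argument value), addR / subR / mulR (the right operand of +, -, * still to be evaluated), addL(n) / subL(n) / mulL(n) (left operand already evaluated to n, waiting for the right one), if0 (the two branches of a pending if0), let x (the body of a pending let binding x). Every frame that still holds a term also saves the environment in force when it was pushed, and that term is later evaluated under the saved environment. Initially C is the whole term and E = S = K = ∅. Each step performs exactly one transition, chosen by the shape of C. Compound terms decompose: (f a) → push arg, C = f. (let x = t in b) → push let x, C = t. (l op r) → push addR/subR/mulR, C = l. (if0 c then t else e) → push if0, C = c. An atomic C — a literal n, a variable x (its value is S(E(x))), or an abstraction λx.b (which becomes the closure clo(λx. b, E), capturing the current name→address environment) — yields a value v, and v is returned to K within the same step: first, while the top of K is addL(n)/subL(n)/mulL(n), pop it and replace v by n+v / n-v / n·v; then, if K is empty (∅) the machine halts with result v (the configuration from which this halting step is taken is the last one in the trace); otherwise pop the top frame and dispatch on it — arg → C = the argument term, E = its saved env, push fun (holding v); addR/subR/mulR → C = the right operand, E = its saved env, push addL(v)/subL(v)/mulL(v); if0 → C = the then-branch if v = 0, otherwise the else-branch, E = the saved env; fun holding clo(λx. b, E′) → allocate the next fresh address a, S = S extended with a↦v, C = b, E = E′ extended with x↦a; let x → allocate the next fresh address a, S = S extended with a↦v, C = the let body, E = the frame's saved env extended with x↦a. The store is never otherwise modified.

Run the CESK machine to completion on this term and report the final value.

[0] [C=((λu. ((λp. 4) 5)) 6) | E=∅ | S=∅ | K=∅]
[1] [C=(λu. ((λp. 4) 5)) | E=∅ | S=∅ | K=[arg]]
[2] [C=6 | E=∅ | S=∅ | K=[fun]]
[3] [C=((λp. 4) 5) | E={u↦0} | S={0↦6} | K=∅]
[4] [C=(λp. 4) | E={u↦0} | S={0↦6} | K=[arg]]
[5] [C=5 | E={u↦0} | S={0↦6} | K=[fun]]
[6] [C=4 | E={p↦1, u↦0} | S={0↦6, 1↦5} | K=∅]
→ final value 4

Answer: 4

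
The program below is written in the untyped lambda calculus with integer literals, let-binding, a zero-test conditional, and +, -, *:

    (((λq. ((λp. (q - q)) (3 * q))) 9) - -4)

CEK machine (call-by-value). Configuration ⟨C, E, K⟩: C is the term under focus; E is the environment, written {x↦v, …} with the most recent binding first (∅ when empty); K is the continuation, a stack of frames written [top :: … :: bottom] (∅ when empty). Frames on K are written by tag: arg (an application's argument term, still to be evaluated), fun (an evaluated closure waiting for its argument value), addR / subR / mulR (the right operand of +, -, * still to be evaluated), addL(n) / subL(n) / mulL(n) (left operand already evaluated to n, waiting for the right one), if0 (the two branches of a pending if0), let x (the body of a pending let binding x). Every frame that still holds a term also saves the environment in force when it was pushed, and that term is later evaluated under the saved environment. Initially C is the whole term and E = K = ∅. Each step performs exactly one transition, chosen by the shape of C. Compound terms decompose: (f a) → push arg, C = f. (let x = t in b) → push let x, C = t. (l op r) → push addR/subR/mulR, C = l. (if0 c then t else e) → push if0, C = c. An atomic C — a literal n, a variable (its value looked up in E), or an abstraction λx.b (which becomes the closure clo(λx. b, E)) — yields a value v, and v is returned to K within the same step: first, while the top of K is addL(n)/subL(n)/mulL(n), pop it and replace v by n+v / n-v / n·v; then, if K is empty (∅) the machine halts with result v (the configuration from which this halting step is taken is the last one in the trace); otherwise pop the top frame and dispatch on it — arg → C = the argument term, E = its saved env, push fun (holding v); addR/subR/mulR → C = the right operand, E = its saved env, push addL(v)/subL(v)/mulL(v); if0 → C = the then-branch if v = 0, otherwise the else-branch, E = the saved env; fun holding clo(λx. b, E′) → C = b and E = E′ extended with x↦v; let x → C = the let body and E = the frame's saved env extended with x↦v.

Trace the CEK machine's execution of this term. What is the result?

[0] [C=(((λq. ((λp. (q - q)) (3 * q))) 9) - -4) | E=∅ | K=∅]
[1] [C=((λq. ((λp. (q - q)) (3 * q))) 9) | E=∅ | K=[subR]]
[2] [C=(λq. ((λp. (q - q)) (3 * q))) | E=∅ | K=[arg :: subR]]
[3] [C=9 | E=∅ | K=[fun :: subR]]
[4] [C=((λp. (q - q)) (3 * q)) | E={q↦9} | K=[subR]]
[5] [C=(λp. (q - q)) | E={q↦9} | K=[arg :: subR]]
[6] [C=(3 * q) | E={q↦9} | K=[fun :: subR]]
[7] [C=3 | E={q↦9} | K=[mulR :: fun :: subR]]
[8] [C=q | E={q↦9} | K=[mulL(3) :: fun :: subR]]
[9] [C=(q - q) | E={p↦27, q↦9} | K=[subR]]
[10] [C=q | E={p↦27, q↦9} | K=[subR :: subR]]
[11] [C=q | E={p↦27, q↦9} | K=[subL(9) :: subR]]
[12] [C=-4 | E=∅ | K=[subL(0)]]
→ final value 4

Answer: 4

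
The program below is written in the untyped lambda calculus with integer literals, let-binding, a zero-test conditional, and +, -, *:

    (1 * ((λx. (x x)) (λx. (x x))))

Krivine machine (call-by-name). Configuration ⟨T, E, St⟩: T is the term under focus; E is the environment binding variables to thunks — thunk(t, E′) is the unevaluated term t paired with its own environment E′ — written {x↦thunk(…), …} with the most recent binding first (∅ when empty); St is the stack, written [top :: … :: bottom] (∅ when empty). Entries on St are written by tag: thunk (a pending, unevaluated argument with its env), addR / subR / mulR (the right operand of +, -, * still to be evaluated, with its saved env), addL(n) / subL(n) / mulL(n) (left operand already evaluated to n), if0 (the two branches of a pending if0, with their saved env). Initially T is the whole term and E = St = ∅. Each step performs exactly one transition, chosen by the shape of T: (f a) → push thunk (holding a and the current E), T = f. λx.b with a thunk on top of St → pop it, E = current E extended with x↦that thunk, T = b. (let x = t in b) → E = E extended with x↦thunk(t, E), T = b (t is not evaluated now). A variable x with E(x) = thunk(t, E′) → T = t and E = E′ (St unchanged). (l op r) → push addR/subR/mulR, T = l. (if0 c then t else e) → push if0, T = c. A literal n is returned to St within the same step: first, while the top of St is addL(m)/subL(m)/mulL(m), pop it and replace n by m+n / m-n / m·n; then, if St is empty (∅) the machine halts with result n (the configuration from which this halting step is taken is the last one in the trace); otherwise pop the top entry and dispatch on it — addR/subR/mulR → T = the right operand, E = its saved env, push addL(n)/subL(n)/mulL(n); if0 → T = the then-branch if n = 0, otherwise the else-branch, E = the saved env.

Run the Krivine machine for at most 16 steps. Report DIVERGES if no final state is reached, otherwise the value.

[0] ⟨T=(1 * ((λx. (x x)) (λx. (x x)))); E=∅; St=∅⟩
[1] ⟨T=1; E=∅; St=[mulR]⟩
[2] ⟨T=((λx. (x x)) (λx. (x x))); E=∅; St=[mulL(1)]⟩
[3] ⟨T=(λx. (x x)); E=∅; St=[thunk :: mulL(1)]⟩
[4] ⟨T=(x x); E={x↦thunk((λx. (x x)), ∅)}; St=[mulL(1)]⟩
[5] ⟨T=x; E={x↦thunk((λx. (x x)), ∅)}; St=[thunk :: mulL(1)]⟩
[6] ⟨T=(λx. (x x)); E=∅; St=[thunk :: mulL(1)]⟩
[7] ⟨T=(x x); E={x↦thunk(x, {x↦thunk((λx. (x x)), ∅)})}; St=[mulL(1)]⟩
[8] ⟨T=x; E={x↦thunk(x, {x↦thunk((λx. (x x)), ∅)})}; St=[thunk :: mulL(1)]⟩
[9] ⟨T=x; E={x↦thunk((λx. (x x)), ∅)}; St=[thunk :: mulL(1)]⟩
[10] ⟨T=(λx. (x x)); E=∅; St=[thunk :: mulL(1)]⟩
[11] ⟨T=(x x); E={x↦thunk(x, {x↦thunk(x, {x↦thunk((λx. (x x)), ∅)})})}; St=[mulL(1)]⟩
[12] ⟨T=x; E={x↦thunk(x, {x↦thunk(x, {x↦thunk((λx. (x x)), ∅)})})}; St=[thunk :: mulL(1)]⟩
[13] ⟨T=x; E={x↦thunk(x, {x↦thunk((λx. (x x)), ∅)})}; St=[thunk :: mulL(1)]⟩
[14] ⟨T=x; E={x↦thunk((λx. (x x)), ∅)}; St=[thunk :: mulL(1)]⟩
[15] ⟨T=(λx. (x x)); E=∅; St=[thunk :: mulL(1)]⟩
[16] ⟨T=(x x); E={x↦thunk(x, {x↦thunk(x, {x↦thunk(x, {x↦thunk((λx. (x x)), ∅)})})})}; St=[mulL(1)]⟩
→ 16 transitions taken and the configuration is still not final: no result within 16 steps

Answer: DIVERGES (no final state within 16 steps)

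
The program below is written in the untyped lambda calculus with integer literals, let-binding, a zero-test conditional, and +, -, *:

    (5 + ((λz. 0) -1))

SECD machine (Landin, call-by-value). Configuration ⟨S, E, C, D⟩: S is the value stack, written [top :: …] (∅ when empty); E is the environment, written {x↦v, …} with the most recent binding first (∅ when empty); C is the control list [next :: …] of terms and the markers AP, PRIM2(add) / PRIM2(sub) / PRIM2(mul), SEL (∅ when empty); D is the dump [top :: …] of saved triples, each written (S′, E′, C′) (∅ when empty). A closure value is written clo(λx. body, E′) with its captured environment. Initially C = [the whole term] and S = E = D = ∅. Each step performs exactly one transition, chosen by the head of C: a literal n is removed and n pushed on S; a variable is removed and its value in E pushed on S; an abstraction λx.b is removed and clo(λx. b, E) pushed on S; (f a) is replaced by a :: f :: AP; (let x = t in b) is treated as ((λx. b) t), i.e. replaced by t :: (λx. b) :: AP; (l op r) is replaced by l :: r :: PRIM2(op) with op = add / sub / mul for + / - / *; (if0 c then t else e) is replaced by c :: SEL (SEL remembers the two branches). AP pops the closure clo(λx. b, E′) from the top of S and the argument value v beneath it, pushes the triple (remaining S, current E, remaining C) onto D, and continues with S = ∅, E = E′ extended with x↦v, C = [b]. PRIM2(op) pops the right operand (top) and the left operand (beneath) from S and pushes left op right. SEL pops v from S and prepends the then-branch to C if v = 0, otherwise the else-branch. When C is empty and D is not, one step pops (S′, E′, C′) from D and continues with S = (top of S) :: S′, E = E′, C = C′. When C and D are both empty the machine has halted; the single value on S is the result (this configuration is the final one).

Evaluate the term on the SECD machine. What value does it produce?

Answer: 5

Derivation:
[0] [S=∅ | E=∅ | C=[(5 + ((λz. 0) -1))] | D=∅]
[1] [S=∅ | E=∅ | C=[5 :: ((λz. 0) -1) :: PRIM2(add)] | D=∅]
[2] [S=[5] | E=∅ | C=[((λz. 0) -1) :: PRIM2(add)] | D=∅]
[3] [S=[5] | E=∅ | C=[-1 :: (λz. 0) :: AP :: PRIM2(add)] | D=∅]
[4] [S=[-1 :: 5] | E=∅ | C=[(λz. 0) :: AP :: PRIM2(add)] | D=∅]
[5] [S=[clo(λz. 0, ∅) :: -1 :: 5] | E=∅ | C=[AP :: PRIM2(add)] | D=∅]
[6] [S=∅ | E={z↦-1} | C=[0] | D=[([5], ∅, [PRIM2(add)])]]
[7] [S=[0] | E={z↦-1} | C=∅ | D=[([5], ∅, [PRIM2(add)])]]
[8] [S=[0 :: 5] | E=∅ | C=[PRIM2(add)] | D=∅]
[9] [S=[5] | E=∅ | C=∅ | D=∅]
→ final value 5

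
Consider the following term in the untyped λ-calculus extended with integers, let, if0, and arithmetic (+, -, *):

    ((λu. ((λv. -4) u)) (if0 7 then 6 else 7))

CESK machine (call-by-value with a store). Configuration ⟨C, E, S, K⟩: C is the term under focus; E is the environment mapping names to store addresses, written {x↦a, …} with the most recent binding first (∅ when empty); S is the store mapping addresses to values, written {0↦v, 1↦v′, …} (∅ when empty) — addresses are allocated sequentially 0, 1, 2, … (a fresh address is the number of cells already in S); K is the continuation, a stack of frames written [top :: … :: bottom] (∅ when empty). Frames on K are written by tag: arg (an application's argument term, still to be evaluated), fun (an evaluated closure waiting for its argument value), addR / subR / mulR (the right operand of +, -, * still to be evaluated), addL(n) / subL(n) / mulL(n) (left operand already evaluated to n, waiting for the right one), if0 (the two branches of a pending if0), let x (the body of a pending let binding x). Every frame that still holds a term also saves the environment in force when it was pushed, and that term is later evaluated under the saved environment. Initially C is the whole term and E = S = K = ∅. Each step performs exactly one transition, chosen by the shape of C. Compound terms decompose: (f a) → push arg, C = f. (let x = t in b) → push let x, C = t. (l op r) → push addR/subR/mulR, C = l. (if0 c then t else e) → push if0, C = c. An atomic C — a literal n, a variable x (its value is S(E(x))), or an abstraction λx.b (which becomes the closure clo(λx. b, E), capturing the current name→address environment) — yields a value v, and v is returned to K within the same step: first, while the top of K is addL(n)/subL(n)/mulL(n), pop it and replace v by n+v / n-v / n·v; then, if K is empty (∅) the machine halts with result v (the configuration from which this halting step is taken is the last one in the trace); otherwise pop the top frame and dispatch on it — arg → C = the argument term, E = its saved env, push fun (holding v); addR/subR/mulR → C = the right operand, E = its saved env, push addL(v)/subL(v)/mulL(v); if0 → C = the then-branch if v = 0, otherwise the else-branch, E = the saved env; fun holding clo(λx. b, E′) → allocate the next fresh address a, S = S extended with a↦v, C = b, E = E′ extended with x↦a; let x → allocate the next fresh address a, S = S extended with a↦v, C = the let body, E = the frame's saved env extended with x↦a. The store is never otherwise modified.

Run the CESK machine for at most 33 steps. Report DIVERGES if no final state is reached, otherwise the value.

Answer: -4

Machine steps:
t=0: ⟨C=((λu. ((λv. -4) u)) (if0 7 then 6 else 7)); E=∅; S=∅; K=∅⟩
t=1: ⟨C=(λu. ((λv. -4) u)); E=∅; S=∅; K=[arg]⟩
t=2: ⟨C=(if0 7 then 6 else 7); E=∅; S=∅; K=[fun]⟩
t=3: ⟨C=7; E=∅; S=∅; K=[if0 :: fun]⟩
t=4: ⟨C=7; E=∅; S=∅; K=[fun]⟩
t=5: ⟨C=((λv. -4) u); E={u↦0}; S={0↦7}; K=∅⟩
t=6: ⟨C=(λv. -4); E={u↦0}; S={0↦7}; K=[arg]⟩
t=7: ⟨C=u; E={u↦0}; S={0↦7}; K=[fun]⟩
t=8: ⟨C=-4; E={v↦1, u↦0}; S={0↦7, 1↦7}; K=∅⟩
→ final value -4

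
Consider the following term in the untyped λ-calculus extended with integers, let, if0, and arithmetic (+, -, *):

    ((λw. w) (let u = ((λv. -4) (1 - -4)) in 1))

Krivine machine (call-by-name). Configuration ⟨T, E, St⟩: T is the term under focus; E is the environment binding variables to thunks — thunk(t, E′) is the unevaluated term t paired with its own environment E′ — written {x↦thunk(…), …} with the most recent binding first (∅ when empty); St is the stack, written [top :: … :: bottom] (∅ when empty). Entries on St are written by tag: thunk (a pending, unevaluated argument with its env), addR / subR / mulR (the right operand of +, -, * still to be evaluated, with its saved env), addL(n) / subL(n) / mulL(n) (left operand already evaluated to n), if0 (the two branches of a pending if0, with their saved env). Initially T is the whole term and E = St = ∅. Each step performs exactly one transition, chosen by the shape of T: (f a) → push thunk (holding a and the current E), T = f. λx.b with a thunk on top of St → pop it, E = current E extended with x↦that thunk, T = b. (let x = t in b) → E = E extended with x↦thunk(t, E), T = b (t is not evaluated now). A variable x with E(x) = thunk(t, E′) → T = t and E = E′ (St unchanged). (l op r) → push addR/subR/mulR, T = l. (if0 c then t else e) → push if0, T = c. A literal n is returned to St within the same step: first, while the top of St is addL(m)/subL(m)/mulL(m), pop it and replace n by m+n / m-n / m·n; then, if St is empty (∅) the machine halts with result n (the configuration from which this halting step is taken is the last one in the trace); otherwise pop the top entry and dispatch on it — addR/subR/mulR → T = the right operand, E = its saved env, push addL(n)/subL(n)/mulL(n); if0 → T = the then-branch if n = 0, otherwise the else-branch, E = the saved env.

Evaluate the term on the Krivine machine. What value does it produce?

Answer: 1

Machine steps:
step 0: <T=((λw. w) (let u = ((λv. -4) (1 - -4)) in 1)), E=∅, St=∅>
step 1: <T=(λw. w), E=∅, St=[thunk]>
step 2: <T=w, E={w↦thunk((let u = ((λv. -4) (1 - -4)) in 1), ∅)}, St=∅>
step 3: <T=(let u = ((λv. -4) (1 - -4)) in 1), E=∅, St=∅>
step 4: <T=1, E={u↦thunk(((λv. -4) (1 - -4)), ∅)}, St=∅>
→ final value 1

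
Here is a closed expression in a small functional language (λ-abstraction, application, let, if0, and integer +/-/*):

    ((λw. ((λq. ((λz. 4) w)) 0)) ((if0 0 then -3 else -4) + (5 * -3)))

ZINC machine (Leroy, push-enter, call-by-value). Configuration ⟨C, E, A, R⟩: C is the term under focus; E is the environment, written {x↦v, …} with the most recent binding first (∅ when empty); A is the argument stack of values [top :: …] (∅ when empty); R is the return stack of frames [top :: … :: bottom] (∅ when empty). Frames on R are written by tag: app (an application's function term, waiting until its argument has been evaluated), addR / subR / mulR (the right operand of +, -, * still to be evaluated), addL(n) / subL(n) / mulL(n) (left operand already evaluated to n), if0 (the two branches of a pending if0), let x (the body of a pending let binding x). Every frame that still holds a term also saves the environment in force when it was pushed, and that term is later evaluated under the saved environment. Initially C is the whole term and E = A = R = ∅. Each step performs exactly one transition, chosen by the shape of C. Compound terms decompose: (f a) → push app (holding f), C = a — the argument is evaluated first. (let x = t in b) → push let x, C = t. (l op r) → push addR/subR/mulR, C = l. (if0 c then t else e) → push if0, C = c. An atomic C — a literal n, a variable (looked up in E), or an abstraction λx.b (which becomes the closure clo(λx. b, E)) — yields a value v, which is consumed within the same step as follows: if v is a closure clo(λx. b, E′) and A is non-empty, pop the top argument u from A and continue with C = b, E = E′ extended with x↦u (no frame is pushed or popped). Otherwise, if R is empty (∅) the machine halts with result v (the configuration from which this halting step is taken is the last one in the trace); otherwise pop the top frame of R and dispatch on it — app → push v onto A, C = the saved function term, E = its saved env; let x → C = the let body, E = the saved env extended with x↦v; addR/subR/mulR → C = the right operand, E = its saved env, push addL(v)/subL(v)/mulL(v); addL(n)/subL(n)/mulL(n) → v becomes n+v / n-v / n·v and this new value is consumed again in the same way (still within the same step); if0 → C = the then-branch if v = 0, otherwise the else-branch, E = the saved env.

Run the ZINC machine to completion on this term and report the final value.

step 0: <C=((λw. ((λq. ((λz. 4) w)) 0)) ((if0 0 then -3 else -4) + (5 * -3))), E=∅, A=∅, R=∅>
step 1: <C=((if0 0 then -3 else -4) + (5 * -3)), E=∅, A=∅, R=[app]>
step 2: <C=(if0 0 then -3 else -4), E=∅, A=∅, R=[addR :: app]>
step 3: <C=0, E=∅, A=∅, R=[if0 :: addR :: app]>
step 4: <C=-3, E=∅, A=∅, R=[addR :: app]>
step 5: <C=(5 * -3), E=∅, A=∅, R=[addL(-3) :: app]>
step 6: <C=5, E=∅, A=∅, R=[mulR :: addL(-3) :: app]>
step 7: <C=-3, E=∅, A=∅, R=[mulL(5) :: addL(-3) :: app]>
step 8: <C=(λw. ((λq. ((λz. 4) w)) 0)), E=∅, A=[-18], R=∅>
step 9: <C=((λq. ((λz. 4) w)) 0), E={w↦-18}, A=∅, R=∅>
step 10: <C=0, E={w↦-18}, A=∅, R=[app]>
step 11: <C=(λq. ((λz. 4) w)), E={w↦-18}, A=[0], R=∅>
step 12: <C=((λz. 4) w), E={q↦0, w↦-18}, A=∅, R=∅>
step 13: <C=w, E={q↦0, w↦-18}, A=∅, R=[app]>
step 14: <C=(λz. 4), E={q↦0, w↦-18}, A=[-18], R=∅>
step 15: <C=4, E={z↦-18, q↦0, w↦-18}, A=∅, R=∅>
→ final value 4

Answer: 4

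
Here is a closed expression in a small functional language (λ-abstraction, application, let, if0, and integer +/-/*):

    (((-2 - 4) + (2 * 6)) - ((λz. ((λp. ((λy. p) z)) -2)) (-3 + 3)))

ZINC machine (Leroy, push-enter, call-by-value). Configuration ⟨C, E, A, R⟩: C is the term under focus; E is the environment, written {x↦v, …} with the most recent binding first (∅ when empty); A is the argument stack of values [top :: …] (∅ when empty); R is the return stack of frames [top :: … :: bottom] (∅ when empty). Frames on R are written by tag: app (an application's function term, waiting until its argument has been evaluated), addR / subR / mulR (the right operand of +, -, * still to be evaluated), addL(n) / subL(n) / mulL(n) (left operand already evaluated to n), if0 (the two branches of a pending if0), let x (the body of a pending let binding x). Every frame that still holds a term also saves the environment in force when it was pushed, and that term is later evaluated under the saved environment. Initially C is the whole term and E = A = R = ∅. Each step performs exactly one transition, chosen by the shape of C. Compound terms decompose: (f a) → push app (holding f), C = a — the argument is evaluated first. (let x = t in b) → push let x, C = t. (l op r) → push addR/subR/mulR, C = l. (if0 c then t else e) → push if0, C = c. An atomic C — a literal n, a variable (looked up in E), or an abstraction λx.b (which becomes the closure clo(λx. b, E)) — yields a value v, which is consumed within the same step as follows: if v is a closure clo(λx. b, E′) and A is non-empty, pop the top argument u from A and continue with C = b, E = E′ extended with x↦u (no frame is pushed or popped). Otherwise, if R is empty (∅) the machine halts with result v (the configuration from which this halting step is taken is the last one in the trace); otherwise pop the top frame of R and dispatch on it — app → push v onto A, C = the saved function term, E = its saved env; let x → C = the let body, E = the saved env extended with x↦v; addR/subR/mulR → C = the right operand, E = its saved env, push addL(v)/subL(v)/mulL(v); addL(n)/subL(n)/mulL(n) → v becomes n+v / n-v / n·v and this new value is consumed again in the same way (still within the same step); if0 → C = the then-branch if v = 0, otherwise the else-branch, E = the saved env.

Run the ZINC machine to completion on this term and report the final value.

step 0: <C=(((-2 - 4) + (2 * 6)) - ((λz. ((λp. ((λy. p) z)) -2)) (-3 + 3))), E=∅, A=∅, R=∅>
step 1: <C=((-2 - 4) + (2 * 6)), E=∅, A=∅, R=[subR]>
step 2: <C=(-2 - 4), E=∅, A=∅, R=[addR :: subR]>
step 3: <C=-2, E=∅, A=∅, R=[subR :: addR :: subR]>
step 4: <C=4, E=∅, A=∅, R=[subL(-2) :: addR :: subR]>
step 5: <C=(2 * 6), E=∅, A=∅, R=[addL(-6) :: subR]>
step 6: <C=2, E=∅, A=∅, R=[mulR :: addL(-6) :: subR]>
step 7: <C=6, E=∅, A=∅, R=[mulL(2) :: addL(-6) :: subR]>
step 8: <C=((λz. ((λp. ((λy. p) z)) -2)) (-3 + 3)), E=∅, A=∅, R=[subL(6)]>
step 9: <C=(-3 + 3), E=∅, A=∅, R=[app :: subL(6)]>
step 10: <C=-3, E=∅, A=∅, R=[addR :: app :: subL(6)]>
step 11: <C=3, E=∅, A=∅, R=[addL(-3) :: app :: subL(6)]>
step 12: <C=(λz. ((λp. ((λy. p) z)) -2)), E=∅, A=[0], R=[subL(6)]>
step 13: <C=((λp. ((λy. p) z)) -2), E={z↦0}, A=∅, R=[subL(6)]>
step 14: <C=-2, E={z↦0}, A=∅, R=[app :: subL(6)]>
step 15: <C=(λp. ((λy. p) z)), E={z↦0}, A=[-2], R=[subL(6)]>
step 16: <C=((λy. p) z), E={p↦-2, z↦0}, A=∅, R=[subL(6)]>
step 17: <C=z, E={p↦-2, z↦0}, A=∅, R=[app :: subL(6)]>
step 18: <C=(λy. p), E={p↦-2, z↦0}, A=[0], R=[subL(6)]>
step 19: <C=p, E={y↦0, p↦-2, z↦0}, A=∅, R=[subL(6)]>
→ final value 8

Answer: 8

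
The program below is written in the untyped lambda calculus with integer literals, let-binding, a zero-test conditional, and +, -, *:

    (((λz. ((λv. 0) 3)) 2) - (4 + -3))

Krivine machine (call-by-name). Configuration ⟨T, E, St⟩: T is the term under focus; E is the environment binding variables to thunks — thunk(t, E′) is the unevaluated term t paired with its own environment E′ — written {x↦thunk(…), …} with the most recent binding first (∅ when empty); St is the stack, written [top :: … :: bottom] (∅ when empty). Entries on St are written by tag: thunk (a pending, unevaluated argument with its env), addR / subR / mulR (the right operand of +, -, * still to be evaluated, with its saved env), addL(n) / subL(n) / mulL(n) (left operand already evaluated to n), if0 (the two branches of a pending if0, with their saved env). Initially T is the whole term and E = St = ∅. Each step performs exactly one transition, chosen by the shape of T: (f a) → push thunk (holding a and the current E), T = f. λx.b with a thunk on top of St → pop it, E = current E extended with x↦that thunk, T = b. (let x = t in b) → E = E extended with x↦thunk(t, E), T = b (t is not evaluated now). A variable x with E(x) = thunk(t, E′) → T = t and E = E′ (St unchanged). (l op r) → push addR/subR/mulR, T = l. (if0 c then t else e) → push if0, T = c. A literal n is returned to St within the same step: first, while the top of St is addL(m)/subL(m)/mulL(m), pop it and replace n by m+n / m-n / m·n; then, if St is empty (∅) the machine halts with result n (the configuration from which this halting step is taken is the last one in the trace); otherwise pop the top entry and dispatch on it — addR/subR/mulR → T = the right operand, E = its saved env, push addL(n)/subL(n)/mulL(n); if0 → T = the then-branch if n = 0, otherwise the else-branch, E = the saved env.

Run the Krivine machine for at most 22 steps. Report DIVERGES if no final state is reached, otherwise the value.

Answer: -1

Machine steps:
[0] ⟨T=(((λz. ((λv. 0) 3)) 2) - (4 + -3)); E=∅; St=∅⟩
[1] ⟨T=((λz. ((λv. 0) 3)) 2); E=∅; St=[subR]⟩
[2] ⟨T=(λz. ((λv. 0) 3)); E=∅; St=[thunk :: subR]⟩
[3] ⟨T=((λv. 0) 3); E={z↦thunk(2, ∅)}; St=[subR]⟩
[4] ⟨T=(λv. 0); E={z↦thunk(2, ∅)}; St=[thunk :: subR]⟩
[5] ⟨T=0; E={v↦thunk(3, {z↦thunk(2, ∅)}), z↦thunk(2, ∅)}; St=[subR]⟩
[6] ⟨T=(4 + -3); E=∅; St=[subL(0)]⟩
[7] ⟨T=4; E=∅; St=[addR :: subL(0)]⟩
[8] ⟨T=-3; E=∅; St=[addL(4) :: subL(0)]⟩
→ final value -1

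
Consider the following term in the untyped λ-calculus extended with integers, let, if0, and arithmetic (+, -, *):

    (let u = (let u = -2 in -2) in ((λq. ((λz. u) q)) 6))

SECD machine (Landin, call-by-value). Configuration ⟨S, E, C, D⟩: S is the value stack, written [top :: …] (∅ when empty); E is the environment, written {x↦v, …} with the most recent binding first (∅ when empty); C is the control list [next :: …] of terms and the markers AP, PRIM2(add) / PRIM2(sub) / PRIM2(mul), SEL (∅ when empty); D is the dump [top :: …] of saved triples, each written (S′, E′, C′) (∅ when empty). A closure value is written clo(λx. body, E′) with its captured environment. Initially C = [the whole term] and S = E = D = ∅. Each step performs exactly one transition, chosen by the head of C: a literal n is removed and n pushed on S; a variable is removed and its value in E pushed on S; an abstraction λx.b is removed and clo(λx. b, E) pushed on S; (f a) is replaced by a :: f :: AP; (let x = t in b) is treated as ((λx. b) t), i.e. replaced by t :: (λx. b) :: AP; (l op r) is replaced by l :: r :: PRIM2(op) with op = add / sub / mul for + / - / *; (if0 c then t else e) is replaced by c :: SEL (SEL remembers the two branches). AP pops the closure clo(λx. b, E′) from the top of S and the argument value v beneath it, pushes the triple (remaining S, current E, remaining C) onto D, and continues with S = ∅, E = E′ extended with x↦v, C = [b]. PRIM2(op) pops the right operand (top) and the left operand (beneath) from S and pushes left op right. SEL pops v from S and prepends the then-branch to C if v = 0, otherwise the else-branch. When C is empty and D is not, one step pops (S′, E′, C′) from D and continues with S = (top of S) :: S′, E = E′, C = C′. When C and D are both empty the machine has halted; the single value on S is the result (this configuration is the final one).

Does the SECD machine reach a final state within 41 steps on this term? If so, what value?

0. <S=∅, E=∅, C=[(let u = (let u = -2 in -2) in ((λq. ((λz. u) q)) 6))], D=∅>
1. <S=∅, E=∅, C=[(let u = -2 in -2) :: (λu. ((λq. ((λz. u) q)) 6)) :: AP], D=∅>
2. <S=∅, E=∅, C=[-2 :: (λu. -2) :: AP :: (λu. ((λq. ((λz. u) q)) 6)) :: AP], D=∅>
3. <S=[-2], E=∅, C=[(λu. -2) :: AP :: (λu. ((λq. ((λz. u) q)) 6)) :: AP], D=∅>
4. <S=[clo(λu. -2, ∅) :: -2], E=∅, C=[AP :: (λu. ((λq. ((λz. u) q)) 6)) :: AP], D=∅>
5. <S=∅, E={u↦-2}, C=[-2], D=[(∅, ∅, [(λu. ((λq. ((λz. u) q)) 6)) :: AP])]>
6. <S=[-2], E={u↦-2}, C=∅, D=[(∅, ∅, [(λu. ((λq. ((λz. u) q)) 6)) :: AP])]>
7. <S=[-2], E=∅, C=[(λu. ((λq. ((λz. u) q)) 6)) :: AP], D=∅>
8. <S=[clo(λu. ((λq. ((λz. u) q)) 6), ∅) :: -2], E=∅, C=[AP], D=∅>
9. <S=∅, E={u↦-2}, C=[((λq. ((λz. u) q)) 6)], D=[(∅, ∅, ∅)]>
10. <S=∅, E={u↦-2}, C=[6 :: (λq. ((λz. u) q)) :: AP], D=[(∅, ∅, ∅)]>
11. <S=[6], E={u↦-2}, C=[(λq. ((λz. u) q)) :: AP], D=[(∅, ∅, ∅)]>
12. <S=[clo(λq. ((λz. u) q), {u↦-2}) :: 6], E={u↦-2}, C=[AP], D=[(∅, ∅, ∅)]>
13. <S=∅, E={q↦6, u↦-2}, C=[((λz. u) q)], D=[(∅, {u↦-2}, ∅) :: (∅, ∅, ∅)]>
14. <S=∅, E={q↦6, u↦-2}, C=[q :: (λz. u) :: AP], D=[(∅, {u↦-2}, ∅) :: (∅, ∅, ∅)]>
15. <S=[6], E={q↦6, u↦-2}, C=[(λz. u) :: AP], D=[(∅, {u↦-2}, ∅) :: (∅, ∅, ∅)]>
16. <S=[clo(λz. u, {q↦6, u↦-2}) :: 6], E={q↦6, u↦-2}, C=[AP], D=[(∅, {u↦-2}, ∅) :: (∅, ∅, ∅)]>
17. <S=∅, E={z↦6, q↦6, u↦-2}, C=[u], D=[(∅, {q↦6, u↦-2}, ∅) :: (∅, {u↦-2}, ∅) :: (∅, ∅, ∅)]>
18. <S=[-2], E={z↦6, q↦6, u↦-2}, C=∅, D=[(∅, {q↦6, u↦-2}, ∅) :: (∅, {u↦-2}, ∅) :: (∅, ∅, ∅)]>
19. <S=[-2], E={q↦6, u↦-2}, C=∅, D=[(∅, {u↦-2}, ∅) :: (∅, ∅, ∅)]>
20. <S=[-2], E={u↦-2}, C=∅, D=[(∅, ∅, ∅)]>
21. <S=[-2], E=∅, C=∅, D=∅>
→ final value -2

Answer: -2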